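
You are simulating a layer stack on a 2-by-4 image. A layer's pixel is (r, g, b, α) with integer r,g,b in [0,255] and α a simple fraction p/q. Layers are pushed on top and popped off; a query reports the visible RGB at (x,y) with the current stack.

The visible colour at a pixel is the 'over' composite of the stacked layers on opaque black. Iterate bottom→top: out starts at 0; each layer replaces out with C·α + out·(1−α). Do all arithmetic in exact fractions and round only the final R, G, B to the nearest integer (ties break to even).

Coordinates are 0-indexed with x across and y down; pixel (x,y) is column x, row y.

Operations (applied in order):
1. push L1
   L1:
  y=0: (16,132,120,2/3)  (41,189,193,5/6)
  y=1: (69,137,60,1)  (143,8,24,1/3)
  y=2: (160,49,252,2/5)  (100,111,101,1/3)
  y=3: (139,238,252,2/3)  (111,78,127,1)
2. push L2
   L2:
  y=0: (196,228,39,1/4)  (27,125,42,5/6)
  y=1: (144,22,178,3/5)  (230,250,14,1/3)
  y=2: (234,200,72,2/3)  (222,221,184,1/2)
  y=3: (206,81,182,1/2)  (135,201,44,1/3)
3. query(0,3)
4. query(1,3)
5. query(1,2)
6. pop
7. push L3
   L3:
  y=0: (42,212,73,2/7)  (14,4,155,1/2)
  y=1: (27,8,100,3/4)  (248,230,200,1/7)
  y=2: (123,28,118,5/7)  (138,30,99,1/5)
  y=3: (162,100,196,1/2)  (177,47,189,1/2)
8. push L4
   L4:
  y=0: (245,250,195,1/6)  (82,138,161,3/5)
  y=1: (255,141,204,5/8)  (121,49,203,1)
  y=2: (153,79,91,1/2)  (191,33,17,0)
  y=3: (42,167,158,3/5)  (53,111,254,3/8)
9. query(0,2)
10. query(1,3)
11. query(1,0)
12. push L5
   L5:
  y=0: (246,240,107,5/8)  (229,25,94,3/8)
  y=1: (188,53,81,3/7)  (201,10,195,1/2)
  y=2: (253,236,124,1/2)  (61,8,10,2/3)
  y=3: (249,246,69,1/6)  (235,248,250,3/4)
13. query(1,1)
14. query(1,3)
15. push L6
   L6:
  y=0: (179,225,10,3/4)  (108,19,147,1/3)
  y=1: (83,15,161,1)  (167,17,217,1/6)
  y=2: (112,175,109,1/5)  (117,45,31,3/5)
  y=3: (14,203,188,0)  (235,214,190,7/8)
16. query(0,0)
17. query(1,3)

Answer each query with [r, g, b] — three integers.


query (0,3) [L1,L2] — begin 0,0,0
+L1 (α=2/3) → [278/3, 476/3, 168]
+L2 (α=1/2) → [448/3, 719/6, 175]
= [149, 120, 175]

at x=1,y=3 over L1,L2:
after L1 α=1: [111, 78, 127]
after L2 α=1/3: [119, 119, 298/3]
→ [119, 119, 99]

(1,2) stack=L1,L2; from [0,0,0]:
after L1 α=1/3: [100/3, 37, 101/3]
after L2 α=1/2: [383/3, 129, 653/6]
= [128, 129, 109]

at x=0,y=2 over L1,L3,L4:
+L1 (α=2/5) → [64, 98/5, 504/5]
+L3 (α=5/7) → [743/7, 128/5, 3958/35]
+L4 (α=1/2) → [907/7, 523/10, 7143/70]
→ [130, 52, 102]

query (1,3) [L1,L3,L4] — begin 0,0,0
after L1 α=1: [111, 78, 127]
after L3 α=1/2: [144, 125/2, 158]
after L4 α=3/8: [879/8, 1291/16, 194]
= [110, 81, 194]

(1,0) stack=L1,L3,L4; from [0,0,0]:
after L1 α=5/6: [205/6, 315/2, 965/6]
after L3 α=1/2: [289/12, 323/4, 1895/12]
after L4 α=3/5: [353/6, 1151/10, 4793/30]
rounded: [59, 115, 160]

at x=1,y=1 over L1,L3,L4,L5:
after L1 α=1/3: [143/3, 8/3, 8]
after L3 α=1/7: [534/7, 246/7, 248/7]
after L4 α=1: [121, 49, 203]
after L5 α=1/2: [161, 59/2, 199]
→ [161, 30, 199]

query (1,3) [L1,L3,L4,L5] — begin 0,0,0
after L1 α=1: [111, 78, 127]
after L3 α=1/2: [144, 125/2, 158]
after L4 α=3/8: [879/8, 1291/16, 194]
after L5 α=3/4: [6519/32, 13195/64, 236]
= [204, 206, 236]

at x=0,y=0 over L1,L3,L4,L5,L6:
+L1 (α=2/3) → [32/3, 88, 80]
+L3 (α=2/7) → [412/21, 864/7, 78]
+L4 (α=1/6) → [7205/126, 3035/21, 195/2]
+L5 (α=5/8) → [58865/336, 11435/56, 1655/16]
+L6 (α=3/4) → [239297/1344, 49235/224, 2135/64]
= [178, 220, 33]

query (1,3) [L1,L3,L4,L5,L6] — begin 0,0,0
L1 α=1: [111, 78, 127]
L3 α=1/2: [144, 125/2, 158]
L4 α=3/8: [879/8, 1291/16, 194]
L5 α=3/4: [6519/32, 13195/64, 236]
L6 α=7/8: [59159/256, 109067/512, 783/4]
→ [231, 213, 196]


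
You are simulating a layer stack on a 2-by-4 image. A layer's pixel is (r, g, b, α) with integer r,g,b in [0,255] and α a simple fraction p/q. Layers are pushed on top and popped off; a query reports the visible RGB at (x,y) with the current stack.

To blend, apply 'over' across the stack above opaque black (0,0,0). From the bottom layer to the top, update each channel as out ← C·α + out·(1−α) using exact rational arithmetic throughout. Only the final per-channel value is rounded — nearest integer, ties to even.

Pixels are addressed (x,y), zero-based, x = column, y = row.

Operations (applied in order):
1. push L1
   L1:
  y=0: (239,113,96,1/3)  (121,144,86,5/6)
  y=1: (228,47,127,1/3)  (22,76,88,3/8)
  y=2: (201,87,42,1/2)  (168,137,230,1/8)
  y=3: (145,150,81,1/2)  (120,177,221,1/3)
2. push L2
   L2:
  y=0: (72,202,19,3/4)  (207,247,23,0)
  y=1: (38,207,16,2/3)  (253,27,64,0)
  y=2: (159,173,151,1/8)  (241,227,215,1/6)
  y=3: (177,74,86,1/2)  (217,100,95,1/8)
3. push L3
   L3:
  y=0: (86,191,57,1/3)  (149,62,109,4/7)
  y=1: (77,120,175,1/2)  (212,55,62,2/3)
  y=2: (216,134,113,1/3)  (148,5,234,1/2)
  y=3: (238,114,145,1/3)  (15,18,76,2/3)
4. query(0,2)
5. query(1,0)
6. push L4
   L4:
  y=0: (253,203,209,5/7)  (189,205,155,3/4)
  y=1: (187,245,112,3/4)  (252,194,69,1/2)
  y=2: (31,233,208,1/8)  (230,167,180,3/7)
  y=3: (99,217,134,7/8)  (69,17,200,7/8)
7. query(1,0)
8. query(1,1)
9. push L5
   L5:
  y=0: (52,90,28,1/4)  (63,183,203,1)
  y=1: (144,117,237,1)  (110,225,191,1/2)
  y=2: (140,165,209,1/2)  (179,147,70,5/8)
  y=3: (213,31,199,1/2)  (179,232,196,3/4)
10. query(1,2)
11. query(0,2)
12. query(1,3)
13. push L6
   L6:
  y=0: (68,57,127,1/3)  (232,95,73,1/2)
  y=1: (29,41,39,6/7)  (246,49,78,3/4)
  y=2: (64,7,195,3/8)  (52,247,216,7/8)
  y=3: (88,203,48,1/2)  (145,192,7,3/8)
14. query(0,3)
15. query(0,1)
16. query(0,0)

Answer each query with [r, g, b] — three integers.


query (0,2) [L1,L2,L3] — begin 0,0,0
+L1 (α=1/2) → [201/2, 87/2, 21]
+L2 (α=1/8) → [1725/16, 955/16, 149/4]
+L3 (α=1/3) → [1151/8, 2027/24, 125/2]
= [144, 84, 62]

(1,0) stack=L1,L2,L3; from [0,0,0]:
after L1 α=5/6: [605/6, 120, 215/3]
after L2 α=0: [605/6, 120, 215/3]
after L3 α=4/7: [1797/14, 608/7, 93]
= [128, 87, 93]

(1,0) stack=L1,L2,L3,L4; from [0,0,0]:
after L1 α=5/6: [605/6, 120, 215/3]
after L2 α=0: [605/6, 120, 215/3]
after L3 α=4/7: [1797/14, 608/7, 93]
after L4 α=3/4: [9735/56, 4913/28, 279/2]
→ [174, 175, 140]

(1,1) stack=L1,L2,L3,L4; from [0,0,0]:
L1 α=3/8: [33/4, 57/2, 33]
L2 α=0: [33/4, 57/2, 33]
L3 α=2/3: [1729/12, 277/6, 157/3]
L4 α=1/2: [4753/24, 1441/12, 182/3]
= [198, 120, 61]

query (1,2) [L1,L2,L3,L4,L5] — begin 0,0,0
after L1 α=1/8: [21, 137/8, 115/4]
after L2 α=1/6: [173/3, 2501/48, 1435/24]
after L3 α=1/2: [617/6, 2741/96, 7051/48]
after L4 α=3/7: [472/3, 14765/168, 1933/12]
after L5 α=5/8: [1367/8, 55925/448, 3333/32]
→ [171, 125, 104]

query (0,2) [L1,L2,L3,L4,L5] — begin 0,0,0
L1 α=1/2: [201/2, 87/2, 21]
L2 α=1/8: [1725/16, 955/16, 149/4]
L3 α=1/3: [1151/8, 2027/24, 125/2]
L4 α=1/8: [8305/64, 19781/192, 1291/16]
L5 α=1/2: [17265/128, 51461/384, 4635/32]
= [135, 134, 145]

query (1,3) [L1,L2,L3,L4,L5] — begin 0,0,0
+L1 (α=1/3) → [40, 59, 221/3]
+L2 (α=1/8) → [497/8, 513/8, 229/3]
+L3 (α=2/3) → [737/24, 267/8, 685/9]
+L4 (α=7/8) → [12329/192, 1219/64, 13285/72]
+L5 (α=3/4) → [115433/768, 45763/256, 55621/288]
= [150, 179, 193]

(0,3) stack=L1,L2,L3,L4,L5,L6; from [0,0,0]:
after L1 α=1/2: [145/2, 75, 81/2]
after L2 α=1/2: [499/4, 149/2, 253/4]
after L3 α=1/3: [325/2, 263/3, 181/2]
after L4 α=7/8: [1711/16, 1205/6, 2057/16]
after L5 α=1/2: [5119/32, 1391/12, 5241/32]
after L6 α=1/2: [7935/64, 3827/24, 6777/64]
= [124, 159, 106]

(0,1) stack=L1,L2,L3,L4,L5,L6; from [0,0,0]:
+L1 (α=1/3) → [76, 47/3, 127/3]
+L2 (α=2/3) → [152/3, 1289/9, 223/9]
+L3 (α=1/2) → [383/6, 2369/18, 899/9]
+L4 (α=3/4) → [3749/24, 15599/72, 3923/36]
+L5 (α=1) → [144, 117, 237]
+L6 (α=6/7) → [318/7, 363/7, 471/7]
rounded: [45, 52, 67]

query (0,0) [L1,L2,L3,L4,L5,L6] — begin 0,0,0
after L1 α=1/3: [239/3, 113/3, 32]
after L2 α=3/4: [887/12, 1931/12, 89/4]
after L3 α=1/3: [1403/18, 3077/18, 203/6]
after L4 α=5/7: [12788/63, 12212/63, 3338/21]
after L5 α=1/4: [3470/21, 7051/42, 1767/14]
after L6 α=1/3: [8368/63, 8248/63, 2656/21]
rounded: [133, 131, 126]


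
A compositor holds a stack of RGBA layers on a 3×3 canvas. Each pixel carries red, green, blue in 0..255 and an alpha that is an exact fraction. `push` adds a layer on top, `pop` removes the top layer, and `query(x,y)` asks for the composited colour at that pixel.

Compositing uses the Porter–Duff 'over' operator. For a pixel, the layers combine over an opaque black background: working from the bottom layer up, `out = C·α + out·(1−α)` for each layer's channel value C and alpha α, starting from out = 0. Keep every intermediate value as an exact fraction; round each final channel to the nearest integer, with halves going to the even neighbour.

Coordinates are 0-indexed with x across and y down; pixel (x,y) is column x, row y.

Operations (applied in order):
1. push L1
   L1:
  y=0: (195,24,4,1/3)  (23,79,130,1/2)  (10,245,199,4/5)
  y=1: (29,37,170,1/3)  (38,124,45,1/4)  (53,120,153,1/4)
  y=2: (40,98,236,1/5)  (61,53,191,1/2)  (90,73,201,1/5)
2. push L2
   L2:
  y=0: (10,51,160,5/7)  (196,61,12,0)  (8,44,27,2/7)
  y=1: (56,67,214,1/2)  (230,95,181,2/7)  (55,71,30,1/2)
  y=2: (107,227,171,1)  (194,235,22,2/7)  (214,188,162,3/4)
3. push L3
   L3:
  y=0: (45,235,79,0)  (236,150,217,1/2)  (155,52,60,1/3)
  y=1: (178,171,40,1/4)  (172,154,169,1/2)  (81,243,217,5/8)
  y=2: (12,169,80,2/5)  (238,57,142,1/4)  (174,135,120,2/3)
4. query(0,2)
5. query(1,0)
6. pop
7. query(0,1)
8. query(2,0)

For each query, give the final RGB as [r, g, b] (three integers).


(0,2) stack=L1,L2,L3; from [0,0,0]:
after L1 α=1/5: [8, 98/5, 236/5]
after L2 α=1: [107, 227, 171]
after L3 α=2/5: [69, 1019/5, 673/5]
= [69, 204, 135]

at x=1,y=0 over L1,L2,L3:
L1 α=1/2: [23/2, 79/2, 65]
L2 α=0: [23/2, 79/2, 65]
L3 α=1/2: [495/4, 379/4, 141]
rounded: [124, 95, 141]

(0,1) stack=L1,L2; from [0,0,0]:
L1 α=1/3: [29/3, 37/3, 170/3]
L2 α=1/2: [197/6, 119/3, 406/3]
= [33, 40, 135]

(2,0) stack=L1,L2; from [0,0,0]:
+L1 (α=4/5) → [8, 196, 796/5]
+L2 (α=2/7) → [8, 1068/7, 850/7]
→ [8, 153, 121]


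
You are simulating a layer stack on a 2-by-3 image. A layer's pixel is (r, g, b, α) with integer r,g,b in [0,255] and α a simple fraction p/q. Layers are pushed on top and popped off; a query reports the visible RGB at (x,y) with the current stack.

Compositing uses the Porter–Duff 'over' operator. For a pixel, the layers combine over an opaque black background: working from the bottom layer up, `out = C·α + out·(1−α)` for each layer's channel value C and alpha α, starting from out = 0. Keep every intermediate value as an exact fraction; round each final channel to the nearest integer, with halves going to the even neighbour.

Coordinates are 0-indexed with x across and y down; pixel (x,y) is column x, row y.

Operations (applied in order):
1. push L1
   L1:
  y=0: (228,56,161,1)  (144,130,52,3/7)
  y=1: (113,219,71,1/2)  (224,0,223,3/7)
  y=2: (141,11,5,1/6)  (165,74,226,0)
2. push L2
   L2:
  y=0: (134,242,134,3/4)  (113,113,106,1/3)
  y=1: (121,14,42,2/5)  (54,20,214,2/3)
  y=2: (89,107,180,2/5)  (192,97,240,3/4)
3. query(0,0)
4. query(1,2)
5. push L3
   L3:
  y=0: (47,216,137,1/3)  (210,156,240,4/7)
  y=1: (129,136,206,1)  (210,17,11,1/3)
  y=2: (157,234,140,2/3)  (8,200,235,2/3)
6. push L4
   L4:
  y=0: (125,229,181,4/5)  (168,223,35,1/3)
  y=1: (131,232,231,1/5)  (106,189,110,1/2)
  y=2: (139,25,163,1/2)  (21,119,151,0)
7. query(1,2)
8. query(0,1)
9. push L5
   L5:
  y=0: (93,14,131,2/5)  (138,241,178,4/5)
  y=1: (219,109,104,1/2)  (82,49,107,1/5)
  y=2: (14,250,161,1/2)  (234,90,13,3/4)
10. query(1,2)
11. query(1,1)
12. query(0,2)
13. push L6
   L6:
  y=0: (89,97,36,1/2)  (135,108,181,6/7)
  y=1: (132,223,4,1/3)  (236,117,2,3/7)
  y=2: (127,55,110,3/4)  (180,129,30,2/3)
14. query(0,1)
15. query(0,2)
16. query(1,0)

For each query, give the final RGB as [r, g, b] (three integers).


query (0,0) [L1,L2] — begin 0,0,0
L1 α=1: [228, 56, 161]
L2 α=3/4: [315/2, 391/2, 563/4]
rounded: [158, 196, 141]

query (1,2) [L1,L2] — begin 0,0,0
+L1 (α=0) → [0, 0, 0]
+L2 (α=3/4) → [144, 291/4, 180]
= [144, 73, 180]

at x=1,y=2 over L1,L2,L3,L4:
after L1 α=0: [0, 0, 0]
after L2 α=3/4: [144, 291/4, 180]
after L3 α=2/3: [160/3, 1891/12, 650/3]
after L4 α=0: [160/3, 1891/12, 650/3]
→ [53, 158, 217]

(0,1) stack=L1,L2,L3,L4; from [0,0,0]:
L1 α=1/2: [113/2, 219/2, 71/2]
L2 α=2/5: [823/10, 713/10, 381/10]
L3 α=1: [129, 136, 206]
L4 α=1/5: [647/5, 776/5, 211]
= [129, 155, 211]

at x=1,y=2 over L1,L2,L3,L4,L5:
after L1 α=0: [0, 0, 0]
after L2 α=3/4: [144, 291/4, 180]
after L3 α=2/3: [160/3, 1891/12, 650/3]
after L4 α=0: [160/3, 1891/12, 650/3]
after L5 α=3/4: [1133/6, 5131/48, 767/12]
= [189, 107, 64]

query (1,1) [L1,L2,L3,L4,L5] — begin 0,0,0
after L1 α=3/7: [96, 0, 669/7]
after L2 α=2/3: [68, 40/3, 3665/21]
after L3 α=1/3: [346/3, 131/9, 7561/63]
after L4 α=1/2: [332/3, 916/9, 14491/126]
after L5 α=1/5: [1574/15, 821/9, 35723/315]
→ [105, 91, 113]

at x=0,y=2 over L1,L2,L3,L4,L5:
+L1 (α=1/6) → [47/2, 11/6, 5/6]
+L2 (α=2/5) → [497/10, 439/10, 145/2]
+L3 (α=2/3) → [3637/30, 5119/30, 235/2]
+L4 (α=1/2) → [7807/60, 5869/60, 561/4]
+L5 (α=1/2) → [8647/120, 20869/120, 1205/8]
→ [72, 174, 151]

(0,1) stack=L1,L2,L3,L4,L5,L6; from [0,0,0]:
+L1 (α=1/2) → [113/2, 219/2, 71/2]
+L2 (α=2/5) → [823/10, 713/10, 381/10]
+L3 (α=1) → [129, 136, 206]
+L4 (α=1/5) → [647/5, 776/5, 211]
+L5 (α=1/2) → [871/5, 1321/10, 315/2]
+L6 (α=1/3) → [2402/15, 812/5, 319/3]
→ [160, 162, 106]

at x=0,y=2 over L1,L2,L3,L4,L5,L6:
L1 α=1/6: [47/2, 11/6, 5/6]
L2 α=2/5: [497/10, 439/10, 145/2]
L3 α=2/3: [3637/30, 5119/30, 235/2]
L4 α=1/2: [7807/60, 5869/60, 561/4]
L5 α=1/2: [8647/120, 20869/120, 1205/8]
L6 α=3/4: [54367/480, 40669/480, 3845/32]
rounded: [113, 85, 120]

at x=1,y=0 over L1,L2,L3,L4,L5,L6:
after L1 α=3/7: [432/7, 390/7, 156/7]
after L2 α=1/3: [1655/21, 1571/21, 1054/21]
after L3 α=4/7: [7535/49, 5939/49, 7774/49]
after L4 α=1/3: [23302/147, 22805/147, 17263/147]
after L5 α=4/5: [104446/735, 164513/735, 121927/735]
after L6 α=6/7: [699796/5145, 640793/5145, 920137/5145]
rounded: [136, 125, 179]


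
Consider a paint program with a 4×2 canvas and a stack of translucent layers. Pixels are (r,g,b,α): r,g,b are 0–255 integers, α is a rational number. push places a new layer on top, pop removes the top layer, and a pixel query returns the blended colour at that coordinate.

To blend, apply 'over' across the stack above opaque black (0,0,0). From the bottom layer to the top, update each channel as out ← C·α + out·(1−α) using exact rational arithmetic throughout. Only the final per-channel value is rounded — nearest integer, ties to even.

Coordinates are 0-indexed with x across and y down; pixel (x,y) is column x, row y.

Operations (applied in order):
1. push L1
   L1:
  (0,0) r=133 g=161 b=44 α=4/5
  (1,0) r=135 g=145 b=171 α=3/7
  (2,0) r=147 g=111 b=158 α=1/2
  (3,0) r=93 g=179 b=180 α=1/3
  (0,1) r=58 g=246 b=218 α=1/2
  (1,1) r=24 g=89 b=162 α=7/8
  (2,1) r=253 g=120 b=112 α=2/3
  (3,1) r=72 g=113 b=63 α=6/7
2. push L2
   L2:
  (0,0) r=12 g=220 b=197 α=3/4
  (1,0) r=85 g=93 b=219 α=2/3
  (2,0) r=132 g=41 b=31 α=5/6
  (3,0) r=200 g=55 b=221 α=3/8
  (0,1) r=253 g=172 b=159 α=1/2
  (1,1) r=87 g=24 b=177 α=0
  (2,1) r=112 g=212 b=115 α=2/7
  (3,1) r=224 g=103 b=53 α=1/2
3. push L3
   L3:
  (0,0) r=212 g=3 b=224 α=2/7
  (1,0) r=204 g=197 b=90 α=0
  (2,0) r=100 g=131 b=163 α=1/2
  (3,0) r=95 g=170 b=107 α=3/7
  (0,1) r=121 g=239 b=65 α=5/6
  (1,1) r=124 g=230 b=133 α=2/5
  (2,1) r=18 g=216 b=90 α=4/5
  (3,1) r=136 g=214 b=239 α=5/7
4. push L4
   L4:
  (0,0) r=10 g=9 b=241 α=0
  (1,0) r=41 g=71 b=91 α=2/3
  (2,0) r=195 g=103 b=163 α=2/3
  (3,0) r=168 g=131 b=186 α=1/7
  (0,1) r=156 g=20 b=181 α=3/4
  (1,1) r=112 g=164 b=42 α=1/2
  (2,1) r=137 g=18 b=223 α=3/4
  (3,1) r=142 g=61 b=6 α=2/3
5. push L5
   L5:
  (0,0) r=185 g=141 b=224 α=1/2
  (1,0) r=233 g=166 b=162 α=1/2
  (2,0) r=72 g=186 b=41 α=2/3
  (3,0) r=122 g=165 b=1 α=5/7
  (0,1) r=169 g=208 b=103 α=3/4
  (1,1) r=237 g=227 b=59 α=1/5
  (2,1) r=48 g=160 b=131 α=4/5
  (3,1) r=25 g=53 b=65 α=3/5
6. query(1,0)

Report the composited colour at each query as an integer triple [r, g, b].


(1,0) stack=L1,L2,L3,L4,L5; from [0,0,0]:
+L1 (α=3/7) → [405/7, 435/7, 513/7]
+L2 (α=2/3) → [1595/21, 579/7, 1193/7]
+L3 (α=0) → [1595/21, 579/7, 1193/7]
+L4 (α=2/3) → [3317/63, 1573/21, 2467/21]
+L5 (α=1/2) → [8998/63, 5059/42, 5869/42]
rounded: [143, 120, 140]


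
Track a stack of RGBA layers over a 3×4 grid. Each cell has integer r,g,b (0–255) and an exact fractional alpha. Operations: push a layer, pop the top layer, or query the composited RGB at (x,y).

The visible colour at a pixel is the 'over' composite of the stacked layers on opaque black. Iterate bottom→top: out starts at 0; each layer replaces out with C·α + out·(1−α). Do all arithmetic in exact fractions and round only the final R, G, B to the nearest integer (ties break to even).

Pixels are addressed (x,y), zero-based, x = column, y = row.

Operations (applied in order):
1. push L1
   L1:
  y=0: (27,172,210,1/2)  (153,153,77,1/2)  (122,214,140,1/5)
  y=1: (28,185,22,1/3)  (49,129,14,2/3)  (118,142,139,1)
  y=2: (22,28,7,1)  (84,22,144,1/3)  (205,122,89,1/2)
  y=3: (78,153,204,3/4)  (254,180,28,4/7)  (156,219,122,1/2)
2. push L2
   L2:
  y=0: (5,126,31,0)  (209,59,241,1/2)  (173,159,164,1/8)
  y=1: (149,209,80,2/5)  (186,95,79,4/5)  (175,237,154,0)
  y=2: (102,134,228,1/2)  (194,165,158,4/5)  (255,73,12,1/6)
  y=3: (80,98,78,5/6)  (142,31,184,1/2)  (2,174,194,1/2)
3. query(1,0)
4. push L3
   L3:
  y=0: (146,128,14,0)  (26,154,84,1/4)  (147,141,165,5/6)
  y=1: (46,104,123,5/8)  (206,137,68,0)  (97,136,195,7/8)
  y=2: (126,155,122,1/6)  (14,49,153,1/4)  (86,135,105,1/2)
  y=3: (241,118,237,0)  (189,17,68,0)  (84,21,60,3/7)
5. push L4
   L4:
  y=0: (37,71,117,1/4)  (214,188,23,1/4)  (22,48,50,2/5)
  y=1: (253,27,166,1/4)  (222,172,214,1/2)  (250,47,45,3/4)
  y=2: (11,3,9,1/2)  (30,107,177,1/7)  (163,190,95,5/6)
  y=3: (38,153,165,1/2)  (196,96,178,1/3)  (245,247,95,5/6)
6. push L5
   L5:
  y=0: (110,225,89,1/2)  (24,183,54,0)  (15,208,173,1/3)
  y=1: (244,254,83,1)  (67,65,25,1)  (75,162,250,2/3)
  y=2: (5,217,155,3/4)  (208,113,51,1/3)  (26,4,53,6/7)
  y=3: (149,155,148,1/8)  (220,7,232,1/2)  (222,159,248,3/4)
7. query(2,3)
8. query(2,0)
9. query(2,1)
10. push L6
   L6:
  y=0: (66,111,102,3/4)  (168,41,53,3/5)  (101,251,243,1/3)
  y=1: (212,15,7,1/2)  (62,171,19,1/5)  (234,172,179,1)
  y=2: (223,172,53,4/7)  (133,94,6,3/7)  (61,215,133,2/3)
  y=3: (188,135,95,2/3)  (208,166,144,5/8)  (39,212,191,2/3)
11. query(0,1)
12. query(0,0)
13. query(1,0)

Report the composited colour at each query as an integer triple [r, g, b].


query (1,0) [L1,L2] — begin 0,0,0
+L1 (α=1/2) → [153/2, 153/2, 77/2]
+L2 (α=1/2) → [571/4, 271/4, 559/4]
→ [143, 68, 140]

query (2,3) [L1,L2,L3,L4,L5] — begin 0,0,0
+L1 (α=1/2) → [78, 219/2, 61]
+L2 (α=1/2) → [40, 567/4, 255/2]
+L3 (α=3/7) → [412/7, 90, 690/7]
+L4 (α=5/6) → [8987/42, 1325/6, 4015/42]
+L5 (α=3/4) → [36959/168, 4187/24, 35263/168]
rounded: [220, 174, 210]

(2,0) stack=L1,L2,L3,L4,L5; from [0,0,0]:
+L1 (α=1/5) → [122/5, 214/5, 28]
+L2 (α=1/8) → [1719/40, 2293/40, 45]
+L3 (α=5/6) → [10373/80, 30493/240, 145]
+L4 (α=2/5) → [34639/400, 38173/400, 107]
+L5 (α=1/3) → [37639/600, 26591/200, 129]
→ [63, 133, 129]

at x=2,y=1 over L1,L2,L3,L4,L5:
after L1 α=1: [118, 142, 139]
after L2 α=0: [118, 142, 139]
after L3 α=7/8: [797/8, 547/4, 188]
after L4 α=3/4: [6797/32, 1111/16, 323/4]
after L5 α=2/3: [11597/96, 6295/48, 2323/12]
→ [121, 131, 194]

at x=0,y=1 over L1,L2,L3,L4,L5,L6:
L1 α=1/3: [28/3, 185/3, 22/3]
L2 α=2/5: [326/5, 603/5, 182/5]
L3 α=5/8: [266/5, 4409/40, 3621/40]
L4 α=1/4: [2063/20, 14307/160, 17503/160]
L5 α=1: [244, 254, 83]
L6 α=1/2: [228, 269/2, 45]
= [228, 134, 45]

query (0,0) [L1,L2,L3,L4,L5,L6] — begin 0,0,0
after L1 α=1/2: [27/2, 86, 105]
after L2 α=0: [27/2, 86, 105]
after L3 α=0: [27/2, 86, 105]
after L4 α=1/4: [155/8, 329/4, 108]
after L5 α=1/2: [1035/16, 1229/8, 197/2]
after L6 α=3/4: [4203/64, 3893/32, 809/8]
= [66, 122, 101]

(1,0) stack=L1,L2,L3,L4,L5,L6; from [0,0,0]:
L1 α=1/2: [153/2, 153/2, 77/2]
L2 α=1/2: [571/4, 271/4, 559/4]
L3 α=1/4: [1817/16, 1429/16, 2013/16]
L4 α=1/4: [8875/64, 7295/64, 6407/64]
L5 α=0: [8875/64, 7295/64, 6407/64]
L6 α=3/5: [25003/160, 11231/160, 2299/32]
= [156, 70, 72]


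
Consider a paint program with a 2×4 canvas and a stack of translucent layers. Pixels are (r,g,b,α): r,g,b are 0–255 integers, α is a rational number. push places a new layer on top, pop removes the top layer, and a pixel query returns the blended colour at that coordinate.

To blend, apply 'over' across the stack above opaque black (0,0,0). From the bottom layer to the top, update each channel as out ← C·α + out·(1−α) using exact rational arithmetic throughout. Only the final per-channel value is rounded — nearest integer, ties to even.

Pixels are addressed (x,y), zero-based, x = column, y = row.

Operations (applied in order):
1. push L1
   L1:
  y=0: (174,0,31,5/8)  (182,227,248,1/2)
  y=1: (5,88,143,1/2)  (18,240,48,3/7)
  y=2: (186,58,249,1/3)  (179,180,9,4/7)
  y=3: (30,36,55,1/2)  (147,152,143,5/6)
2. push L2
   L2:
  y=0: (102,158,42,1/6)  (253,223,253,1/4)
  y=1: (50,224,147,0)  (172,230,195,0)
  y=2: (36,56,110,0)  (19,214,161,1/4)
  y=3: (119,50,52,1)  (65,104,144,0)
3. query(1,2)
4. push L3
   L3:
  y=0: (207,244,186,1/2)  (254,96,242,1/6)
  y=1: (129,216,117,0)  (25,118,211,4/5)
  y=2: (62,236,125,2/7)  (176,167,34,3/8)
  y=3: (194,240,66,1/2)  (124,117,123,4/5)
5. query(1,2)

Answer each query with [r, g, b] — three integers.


(1,2) stack=L1,L2; from [0,0,0]:
L1 α=4/7: [716/7, 720/7, 36/7]
L2 α=1/4: [2281/28, 1829/14, 1235/28]
rounded: [81, 131, 44]

at x=1,y=2 over L1,L2,L3:
+L1 (α=4/7) → [716/7, 720/7, 36/7]
+L2 (α=1/4) → [2281/28, 1829/14, 1235/28]
+L3 (α=3/8) → [26189/224, 16159/112, 9031/224]
→ [117, 144, 40]


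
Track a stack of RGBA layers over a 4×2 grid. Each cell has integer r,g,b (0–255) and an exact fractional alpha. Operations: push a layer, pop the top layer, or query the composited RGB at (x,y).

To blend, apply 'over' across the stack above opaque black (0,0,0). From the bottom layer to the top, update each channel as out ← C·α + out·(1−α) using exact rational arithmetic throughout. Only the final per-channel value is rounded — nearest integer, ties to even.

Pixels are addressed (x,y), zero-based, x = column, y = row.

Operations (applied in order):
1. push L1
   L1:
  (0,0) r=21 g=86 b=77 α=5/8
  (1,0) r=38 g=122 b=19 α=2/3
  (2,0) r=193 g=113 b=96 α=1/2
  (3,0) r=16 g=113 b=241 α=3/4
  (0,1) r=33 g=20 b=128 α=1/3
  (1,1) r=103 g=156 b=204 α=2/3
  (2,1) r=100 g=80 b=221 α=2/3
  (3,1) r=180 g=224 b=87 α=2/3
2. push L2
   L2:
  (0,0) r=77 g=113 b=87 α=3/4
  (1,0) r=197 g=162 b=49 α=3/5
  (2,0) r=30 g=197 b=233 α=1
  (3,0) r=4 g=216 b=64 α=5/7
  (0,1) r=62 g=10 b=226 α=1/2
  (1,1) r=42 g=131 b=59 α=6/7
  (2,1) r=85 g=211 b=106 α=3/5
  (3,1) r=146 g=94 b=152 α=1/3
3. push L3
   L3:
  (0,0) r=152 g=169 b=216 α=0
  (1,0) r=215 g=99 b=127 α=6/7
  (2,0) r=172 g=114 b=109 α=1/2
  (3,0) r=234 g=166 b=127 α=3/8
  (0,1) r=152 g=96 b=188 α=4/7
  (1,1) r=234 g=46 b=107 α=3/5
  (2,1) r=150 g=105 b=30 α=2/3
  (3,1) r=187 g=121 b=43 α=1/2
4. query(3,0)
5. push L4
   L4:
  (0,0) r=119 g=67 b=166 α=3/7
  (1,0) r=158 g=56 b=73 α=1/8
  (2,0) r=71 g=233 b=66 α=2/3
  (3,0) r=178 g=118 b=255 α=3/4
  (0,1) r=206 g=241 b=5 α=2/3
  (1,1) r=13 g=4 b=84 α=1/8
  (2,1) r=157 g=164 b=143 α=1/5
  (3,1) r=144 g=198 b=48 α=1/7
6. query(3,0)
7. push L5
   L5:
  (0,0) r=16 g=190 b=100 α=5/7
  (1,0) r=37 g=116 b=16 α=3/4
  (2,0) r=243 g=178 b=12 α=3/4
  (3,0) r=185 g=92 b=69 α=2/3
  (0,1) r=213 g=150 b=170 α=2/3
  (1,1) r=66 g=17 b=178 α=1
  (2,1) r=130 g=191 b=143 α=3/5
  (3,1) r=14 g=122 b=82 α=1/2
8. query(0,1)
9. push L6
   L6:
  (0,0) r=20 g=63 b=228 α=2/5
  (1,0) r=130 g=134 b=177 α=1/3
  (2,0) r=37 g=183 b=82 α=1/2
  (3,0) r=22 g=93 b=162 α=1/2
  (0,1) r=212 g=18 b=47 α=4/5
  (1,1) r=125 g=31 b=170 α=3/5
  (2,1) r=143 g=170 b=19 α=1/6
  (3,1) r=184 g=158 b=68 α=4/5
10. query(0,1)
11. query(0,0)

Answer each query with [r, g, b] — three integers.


(3,0) stack=L1,L2,L3; from [0,0,0]:
L1 α=3/4: [12, 339/4, 723/4]
L2 α=5/7: [44/7, 357/2, 1363/14]
L3 α=3/8: [2567/28, 2781/16, 12149/112]
→ [92, 174, 108]

(3,0) stack=L1,L2,L3,L4; from [0,0,0]:
+L1 (α=3/4) → [12, 339/4, 723/4]
+L2 (α=5/7) → [44/7, 357/2, 1363/14]
+L3 (α=3/8) → [2567/28, 2781/16, 12149/112]
+L4 (α=3/4) → [17519/112, 8445/64, 97829/448]
→ [156, 132, 218]

query (0,1) [L1,L2,L3,L4,L5] — begin 0,0,0
+L1 (α=1/3) → [11, 20/3, 128/3]
+L2 (α=1/2) → [73/2, 25/3, 403/3]
+L3 (α=4/7) → [205/2, 409/7, 165]
+L4 (α=2/3) → [343/2, 1261/7, 175/3]
+L5 (α=2/3) → [1195/6, 3361/21, 1195/9]
= [199, 160, 133]

at x=0,y=1 over L1,L2,L3,L4,L5,L6:
+L1 (α=1/3) → [11, 20/3, 128/3]
+L2 (α=1/2) → [73/2, 25/3, 403/3]
+L3 (α=4/7) → [205/2, 409/7, 165]
+L4 (α=2/3) → [343/2, 1261/7, 175/3]
+L5 (α=2/3) → [1195/6, 3361/21, 1195/9]
+L6 (α=4/5) → [6283/30, 4873/105, 2887/45]
→ [209, 46, 64]

query (0,0) [L1,L2,L3,L4,L5,L6] — begin 0,0,0
+L1 (α=5/8) → [105/8, 215/4, 385/8]
+L2 (α=3/4) → [1953/32, 1571/16, 2473/32]
+L3 (α=0) → [1953/32, 1571/16, 2473/32]
+L4 (α=3/7) → [687/8, 2375/28, 6457/56]
+L5 (α=5/7) → [1007/28, 15675/98, 20457/196]
+L6 (α=2/5) → [4141/140, 59373/490, 150747/980]
rounded: [30, 121, 154]


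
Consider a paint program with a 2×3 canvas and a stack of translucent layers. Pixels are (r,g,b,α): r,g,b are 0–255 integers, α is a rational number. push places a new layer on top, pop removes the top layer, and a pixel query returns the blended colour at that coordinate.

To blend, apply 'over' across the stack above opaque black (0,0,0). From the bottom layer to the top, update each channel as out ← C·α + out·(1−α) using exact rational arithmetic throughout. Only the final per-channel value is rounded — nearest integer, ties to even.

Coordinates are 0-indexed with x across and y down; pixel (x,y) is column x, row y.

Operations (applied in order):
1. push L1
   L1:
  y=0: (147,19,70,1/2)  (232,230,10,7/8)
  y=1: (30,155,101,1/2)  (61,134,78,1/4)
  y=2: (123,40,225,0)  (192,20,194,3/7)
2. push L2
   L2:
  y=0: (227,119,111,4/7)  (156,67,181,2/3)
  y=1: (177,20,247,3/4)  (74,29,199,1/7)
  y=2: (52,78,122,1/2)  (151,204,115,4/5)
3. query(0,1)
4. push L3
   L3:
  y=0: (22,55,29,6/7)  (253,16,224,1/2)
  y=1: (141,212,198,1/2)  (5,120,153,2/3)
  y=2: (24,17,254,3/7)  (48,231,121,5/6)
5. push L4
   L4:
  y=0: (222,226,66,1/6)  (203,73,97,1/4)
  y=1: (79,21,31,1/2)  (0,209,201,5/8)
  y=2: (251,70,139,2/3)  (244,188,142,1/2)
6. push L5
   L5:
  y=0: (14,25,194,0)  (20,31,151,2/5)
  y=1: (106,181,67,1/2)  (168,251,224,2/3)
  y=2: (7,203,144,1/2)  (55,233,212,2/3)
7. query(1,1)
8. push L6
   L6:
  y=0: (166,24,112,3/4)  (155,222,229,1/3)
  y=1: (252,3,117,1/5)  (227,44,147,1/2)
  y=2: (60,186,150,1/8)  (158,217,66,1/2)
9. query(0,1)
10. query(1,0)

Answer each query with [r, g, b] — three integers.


at x=0,y=1 over L1,L2:
after L1 α=1/2: [15, 155/2, 101/2]
after L2 α=3/4: [273/2, 275/8, 1583/8]
→ [136, 34, 198]

at x=1,y=1 over L1,L2,L3,L4,L5:
+L1 (α=1/4) → [61/4, 67/2, 39/2]
+L2 (α=1/7) → [331/14, 230/7, 316/7]
+L3 (α=2/3) → [157/14, 1910/21, 2458/21]
+L4 (α=5/8) → [471/112, 9225/56, 9493/56]
+L5 (α=2/3) → [12701/112, 37337/168, 11527/56]
rounded: [113, 222, 206]

(0,1) stack=L1,L2,L3,L4,L5,L6; from [0,0,0]:
+L1 (α=1/2) → [15, 155/2, 101/2]
+L2 (α=3/4) → [273/2, 275/8, 1583/8]
+L3 (α=1/2) → [555/4, 1971/16, 3167/16]
+L4 (α=1/2) → [871/8, 2307/32, 3663/32]
+L5 (α=1/2) → [1719/16, 8099/64, 5807/64]
+L6 (α=1/5) → [2727/20, 8147/80, 7679/80]
= [136, 102, 96]

at x=1,y=0 over L1,L2,L3,L4,L5,L6:
+L1 (α=7/8) → [203, 805/4, 35/4]
+L2 (α=2/3) → [515/3, 447/4, 1483/12]
+L3 (α=1/2) → [637/3, 511/8, 4171/24]
+L4 (α=1/4) → [210, 2117/32, 4947/32]
+L5 (α=2/5) → [134, 1667/32, 4901/32]
+L6 (α=1/3) → [141, 5219/48, 2855/16]
rounded: [141, 109, 178]


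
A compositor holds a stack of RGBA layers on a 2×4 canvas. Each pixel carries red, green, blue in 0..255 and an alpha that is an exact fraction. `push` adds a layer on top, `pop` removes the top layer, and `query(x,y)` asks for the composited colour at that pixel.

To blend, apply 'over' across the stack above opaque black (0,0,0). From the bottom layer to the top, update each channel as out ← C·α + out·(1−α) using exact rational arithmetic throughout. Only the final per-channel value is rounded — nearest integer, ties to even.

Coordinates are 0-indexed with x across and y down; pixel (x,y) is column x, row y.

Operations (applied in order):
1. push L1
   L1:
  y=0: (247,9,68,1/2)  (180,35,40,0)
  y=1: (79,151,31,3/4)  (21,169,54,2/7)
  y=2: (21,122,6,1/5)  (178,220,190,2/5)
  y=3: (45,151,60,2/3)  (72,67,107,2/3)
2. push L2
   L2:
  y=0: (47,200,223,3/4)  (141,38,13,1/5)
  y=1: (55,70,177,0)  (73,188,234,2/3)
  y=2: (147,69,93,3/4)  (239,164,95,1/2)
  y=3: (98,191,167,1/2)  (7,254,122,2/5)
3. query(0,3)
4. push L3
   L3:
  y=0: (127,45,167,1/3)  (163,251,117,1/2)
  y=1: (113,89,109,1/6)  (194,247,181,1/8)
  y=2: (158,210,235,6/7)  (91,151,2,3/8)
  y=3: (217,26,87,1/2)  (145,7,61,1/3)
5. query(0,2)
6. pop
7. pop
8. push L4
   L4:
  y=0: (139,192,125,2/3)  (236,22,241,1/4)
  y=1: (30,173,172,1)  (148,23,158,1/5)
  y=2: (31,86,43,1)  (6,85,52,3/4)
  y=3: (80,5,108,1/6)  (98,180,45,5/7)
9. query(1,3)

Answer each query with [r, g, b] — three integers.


query (0,3) [L1,L2] — begin 0,0,0
after L1 α=2/3: [30, 302/3, 40]
after L2 α=1/2: [64, 875/6, 207/2]
= [64, 146, 104]

at x=0,y=2 over L1,L2,L3:
L1 α=1/5: [21/5, 122/5, 6/5]
L2 α=3/4: [1113/10, 1157/20, 1401/20]
L3 α=6/7: [10593/70, 26357/140, 29601/140]
→ [151, 188, 211]

query (1,3) [L1,L4] — begin 0,0,0
+L1 (α=2/3) → [48, 134/3, 214/3]
+L4 (α=5/7) → [586/7, 424/3, 1103/21]
= [84, 141, 53]


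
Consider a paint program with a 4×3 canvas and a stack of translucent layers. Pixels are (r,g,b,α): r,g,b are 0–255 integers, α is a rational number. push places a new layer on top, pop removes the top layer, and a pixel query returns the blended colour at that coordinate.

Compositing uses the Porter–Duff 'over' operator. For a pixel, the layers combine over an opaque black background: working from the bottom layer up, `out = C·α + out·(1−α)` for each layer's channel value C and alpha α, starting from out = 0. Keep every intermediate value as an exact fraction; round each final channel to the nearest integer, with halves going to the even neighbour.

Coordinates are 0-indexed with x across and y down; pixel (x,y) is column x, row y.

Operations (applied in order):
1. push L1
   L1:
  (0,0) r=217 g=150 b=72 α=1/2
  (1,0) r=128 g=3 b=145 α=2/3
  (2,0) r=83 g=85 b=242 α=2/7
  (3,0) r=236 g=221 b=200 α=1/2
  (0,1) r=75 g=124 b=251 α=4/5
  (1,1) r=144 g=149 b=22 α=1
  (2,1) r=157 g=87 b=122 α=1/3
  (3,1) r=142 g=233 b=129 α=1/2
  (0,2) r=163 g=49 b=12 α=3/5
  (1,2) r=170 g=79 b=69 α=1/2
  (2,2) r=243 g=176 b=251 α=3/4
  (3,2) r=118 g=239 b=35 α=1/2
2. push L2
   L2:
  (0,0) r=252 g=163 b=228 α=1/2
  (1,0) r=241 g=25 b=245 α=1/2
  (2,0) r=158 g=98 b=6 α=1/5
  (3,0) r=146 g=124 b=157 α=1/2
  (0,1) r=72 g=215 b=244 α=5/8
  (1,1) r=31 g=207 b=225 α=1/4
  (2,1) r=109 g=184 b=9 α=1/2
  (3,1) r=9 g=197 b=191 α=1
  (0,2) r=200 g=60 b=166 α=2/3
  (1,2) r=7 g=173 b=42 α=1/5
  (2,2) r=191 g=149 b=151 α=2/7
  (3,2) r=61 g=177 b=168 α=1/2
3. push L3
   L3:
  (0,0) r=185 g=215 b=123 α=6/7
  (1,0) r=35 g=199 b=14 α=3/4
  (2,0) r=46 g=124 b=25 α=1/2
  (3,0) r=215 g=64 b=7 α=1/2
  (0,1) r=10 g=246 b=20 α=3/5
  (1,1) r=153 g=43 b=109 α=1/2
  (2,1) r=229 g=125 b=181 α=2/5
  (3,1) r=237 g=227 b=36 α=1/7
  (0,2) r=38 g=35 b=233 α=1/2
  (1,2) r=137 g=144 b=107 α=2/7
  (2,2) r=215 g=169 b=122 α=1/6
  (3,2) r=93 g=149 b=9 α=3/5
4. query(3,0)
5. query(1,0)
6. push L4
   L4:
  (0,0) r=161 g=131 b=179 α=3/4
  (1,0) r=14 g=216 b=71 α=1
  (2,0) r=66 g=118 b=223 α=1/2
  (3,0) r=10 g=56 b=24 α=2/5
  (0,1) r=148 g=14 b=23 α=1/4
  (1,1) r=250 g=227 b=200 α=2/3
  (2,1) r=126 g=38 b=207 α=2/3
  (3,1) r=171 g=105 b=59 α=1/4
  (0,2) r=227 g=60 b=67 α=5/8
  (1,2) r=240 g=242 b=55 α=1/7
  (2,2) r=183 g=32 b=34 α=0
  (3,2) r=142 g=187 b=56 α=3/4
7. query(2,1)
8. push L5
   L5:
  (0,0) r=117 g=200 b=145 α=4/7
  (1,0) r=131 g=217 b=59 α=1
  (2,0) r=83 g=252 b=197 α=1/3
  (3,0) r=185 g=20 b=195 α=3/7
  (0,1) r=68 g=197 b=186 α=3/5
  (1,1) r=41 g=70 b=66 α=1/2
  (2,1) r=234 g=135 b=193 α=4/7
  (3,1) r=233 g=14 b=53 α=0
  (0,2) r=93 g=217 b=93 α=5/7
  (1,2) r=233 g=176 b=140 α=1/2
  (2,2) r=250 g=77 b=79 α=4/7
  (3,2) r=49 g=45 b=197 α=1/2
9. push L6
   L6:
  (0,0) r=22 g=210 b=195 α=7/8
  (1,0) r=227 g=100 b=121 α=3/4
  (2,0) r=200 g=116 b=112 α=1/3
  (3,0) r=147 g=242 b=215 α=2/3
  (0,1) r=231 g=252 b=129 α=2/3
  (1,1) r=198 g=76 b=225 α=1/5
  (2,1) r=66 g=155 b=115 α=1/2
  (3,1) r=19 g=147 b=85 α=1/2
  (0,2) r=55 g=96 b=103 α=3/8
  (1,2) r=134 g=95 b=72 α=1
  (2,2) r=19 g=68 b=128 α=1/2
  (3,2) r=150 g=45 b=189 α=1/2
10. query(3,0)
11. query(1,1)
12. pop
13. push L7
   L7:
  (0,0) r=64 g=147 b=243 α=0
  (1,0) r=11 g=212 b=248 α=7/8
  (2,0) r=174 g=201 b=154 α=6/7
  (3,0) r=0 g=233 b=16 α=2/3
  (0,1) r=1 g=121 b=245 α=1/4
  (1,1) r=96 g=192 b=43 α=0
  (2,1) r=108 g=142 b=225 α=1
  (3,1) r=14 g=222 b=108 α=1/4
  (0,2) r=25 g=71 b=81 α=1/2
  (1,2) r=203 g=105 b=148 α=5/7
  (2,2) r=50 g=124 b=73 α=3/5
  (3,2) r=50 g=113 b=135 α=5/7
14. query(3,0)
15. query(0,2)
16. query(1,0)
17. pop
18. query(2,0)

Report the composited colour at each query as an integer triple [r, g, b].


(3,0) stack=L1,L2,L3; from [0,0,0]:
L1 α=1/2: [118, 221/2, 100]
L2 α=1/2: [132, 469/4, 257/2]
L3 α=1/2: [347/2, 725/8, 271/4]
→ [174, 91, 68]

(1,0) stack=L1,L2,L3; from [0,0,0]:
L1 α=2/3: [256/3, 2, 290/3]
L2 α=1/2: [979/6, 27/2, 1025/6]
L3 α=3/4: [1609/24, 1221/8, 1277/24]
rounded: [67, 153, 53]

query (2,1) [L1,L2,L3,L4] — begin 0,0,0
after L1 α=1/3: [157/3, 29, 122/3]
after L2 α=1/2: [242/3, 213/2, 149/6]
after L3 α=2/5: [140, 1139/10, 873/10]
after L4 α=2/3: [392/3, 633/10, 1671/10]
→ [131, 63, 167]

at x=3,y=0 over L1,L2,L3,L4,L5,L6:
after L1 α=1/2: [118, 221/2, 100]
after L2 α=1/2: [132, 469/4, 257/2]
after L3 α=1/2: [347/2, 725/8, 271/4]
after L4 α=2/5: [1081/10, 3071/40, 201/4]
after L5 α=3/7: [4937/35, 3671/70, 786/7]
after L6 α=2/3: [15227/105, 12517/70, 3796/21]
→ [145, 179, 181]

query (1,1) [L1,L2,L3,L4,L5,L6] — begin 0,0,0
after L1 α=1: [144, 149, 22]
after L2 α=1/4: [463/4, 327/2, 291/4]
after L3 α=1/2: [1075/8, 413/4, 727/8]
after L4 α=2/3: [5075/24, 743/4, 1309/8]
after L5 α=1/2: [6059/48, 1023/8, 1837/16]
after L6 α=1/5: [1687/12, 235/2, 2737/20]
→ [141, 118, 137]

query (3,0) [L1,L2,L3,L4,L5,L7] — begin 0,0,0
after L1 α=1/2: [118, 221/2, 100]
after L2 α=1/2: [132, 469/4, 257/2]
after L3 α=1/2: [347/2, 725/8, 271/4]
after L4 α=2/5: [1081/10, 3071/40, 201/4]
after L5 α=3/7: [4937/35, 3671/70, 786/7]
after L7 α=2/3: [4937/105, 12097/70, 1010/21]
rounded: [47, 173, 48]

query (0,2) [L1,L2,L3,L4,L5,L7] — begin 0,0,0
L1 α=3/5: [489/5, 147/5, 36/5]
L2 α=2/3: [2489/15, 249/5, 1696/15]
L3 α=1/2: [3059/30, 212/5, 5191/30]
L4 α=5/8: [14409/80, 267/5, 8541/80]
L5 α=5/7: [33009/280, 5959/35, 27141/280]
L7 α=1/2: [40009/560, 4222/35, 49821/560]
= [71, 121, 89]

at x=1,y=0 over L1,L2,L3,L4,L5,L7:
after L1 α=2/3: [256/3, 2, 290/3]
after L2 α=1/2: [979/6, 27/2, 1025/6]
after L3 α=3/4: [1609/24, 1221/8, 1277/24]
after L4 α=1: [14, 216, 71]
after L5 α=1: [131, 217, 59]
after L7 α=7/8: [26, 1701/8, 1795/8]
= [26, 213, 224]

query (2,0) [L1,L2,L3,L4,L5] — begin 0,0,0
L1 α=2/7: [166/7, 170/7, 484/7]
L2 α=1/5: [354/7, 1366/35, 1978/35]
L3 α=1/2: [338/7, 2853/35, 2853/70]
L4 α=1/2: [400/7, 6983/70, 18463/140]
L5 α=1/3: [1381/21, 15803/105, 10751/70]
rounded: [66, 151, 154]


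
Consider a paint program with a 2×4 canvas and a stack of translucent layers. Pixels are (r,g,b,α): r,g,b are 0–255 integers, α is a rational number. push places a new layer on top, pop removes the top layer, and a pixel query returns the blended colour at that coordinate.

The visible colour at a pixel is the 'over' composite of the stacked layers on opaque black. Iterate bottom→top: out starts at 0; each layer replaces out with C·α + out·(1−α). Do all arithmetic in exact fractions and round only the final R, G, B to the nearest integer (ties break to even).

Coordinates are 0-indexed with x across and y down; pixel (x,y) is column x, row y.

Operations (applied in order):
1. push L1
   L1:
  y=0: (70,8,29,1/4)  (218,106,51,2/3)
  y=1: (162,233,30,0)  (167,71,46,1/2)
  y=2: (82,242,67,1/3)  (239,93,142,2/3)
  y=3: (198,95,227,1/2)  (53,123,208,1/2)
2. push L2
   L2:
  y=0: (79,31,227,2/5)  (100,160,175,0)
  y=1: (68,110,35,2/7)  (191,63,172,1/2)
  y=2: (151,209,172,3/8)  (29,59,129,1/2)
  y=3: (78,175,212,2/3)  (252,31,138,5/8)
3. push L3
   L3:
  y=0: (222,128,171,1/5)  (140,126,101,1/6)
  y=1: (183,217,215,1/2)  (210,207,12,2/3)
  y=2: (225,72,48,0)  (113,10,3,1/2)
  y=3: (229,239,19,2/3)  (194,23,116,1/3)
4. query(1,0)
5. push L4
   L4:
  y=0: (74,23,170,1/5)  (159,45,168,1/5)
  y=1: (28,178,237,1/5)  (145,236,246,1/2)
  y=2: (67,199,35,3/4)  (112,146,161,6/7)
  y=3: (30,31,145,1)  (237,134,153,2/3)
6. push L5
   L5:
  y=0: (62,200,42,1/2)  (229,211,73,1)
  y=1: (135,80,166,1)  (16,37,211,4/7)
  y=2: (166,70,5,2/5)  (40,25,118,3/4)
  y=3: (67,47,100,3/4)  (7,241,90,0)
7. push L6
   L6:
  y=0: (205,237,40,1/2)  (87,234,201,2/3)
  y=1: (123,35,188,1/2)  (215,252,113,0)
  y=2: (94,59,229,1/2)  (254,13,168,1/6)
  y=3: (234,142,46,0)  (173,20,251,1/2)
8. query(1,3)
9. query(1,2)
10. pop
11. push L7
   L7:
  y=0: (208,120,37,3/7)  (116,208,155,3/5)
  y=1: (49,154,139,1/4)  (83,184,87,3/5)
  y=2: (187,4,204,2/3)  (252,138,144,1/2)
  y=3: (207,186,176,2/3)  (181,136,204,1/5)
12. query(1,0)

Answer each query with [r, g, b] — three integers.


at x=1,y=0 over L1,L2,L3:
after L1 α=2/3: [436/3, 212/3, 34]
after L2 α=0: [436/3, 212/3, 34]
after L3 α=1/6: [1300/9, 719/9, 271/6]
→ [144, 80, 45]

(1,3) stack=L1,L2,L3,L4,L5,L6; from [0,0,0]:
+L1 (α=1/2) → [53/2, 123/2, 104]
+L2 (α=5/8) → [2679/16, 679/16, 501/4]
+L3 (α=1/3) → [4231/24, 863/24, 733/6]
+L4 (α=2/3) → [15607/72, 7295/72, 2569/18]
+L5 (α=0) → [15607/72, 7295/72, 2569/18]
+L6 (α=1/2) → [28063/144, 8735/144, 7087/36]
→ [195, 61, 197]

(1,2) stack=L1,L2,L3,L4,L5,L6; from [0,0,0]:
+L1 (α=2/3) → [478/3, 62, 284/3]
+L2 (α=1/2) → [565/6, 121/2, 671/6]
+L3 (α=1/2) → [1243/12, 141/4, 689/12]
+L4 (α=6/7) → [9307/84, 3645/28, 12281/84]
+L5 (α=3/4) → [19387/336, 5745/112, 42017/336]
+L6 (α=1/6) → [182279/2016, 30181/672, 266533/2016]
rounded: [90, 45, 132]

at x=1,y=0 over L1,L2,L3,L4,L5,L7:
+L1 (α=2/3) → [436/3, 212/3, 34]
+L2 (α=0) → [436/3, 212/3, 34]
+L3 (α=1/6) → [1300/9, 719/9, 271/6]
+L4 (α=1/5) → [6631/45, 3281/45, 1046/15]
+L5 (α=1) → [229, 211, 73]
+L7 (α=3/5) → [806/5, 1046/5, 611/5]
→ [161, 209, 122]


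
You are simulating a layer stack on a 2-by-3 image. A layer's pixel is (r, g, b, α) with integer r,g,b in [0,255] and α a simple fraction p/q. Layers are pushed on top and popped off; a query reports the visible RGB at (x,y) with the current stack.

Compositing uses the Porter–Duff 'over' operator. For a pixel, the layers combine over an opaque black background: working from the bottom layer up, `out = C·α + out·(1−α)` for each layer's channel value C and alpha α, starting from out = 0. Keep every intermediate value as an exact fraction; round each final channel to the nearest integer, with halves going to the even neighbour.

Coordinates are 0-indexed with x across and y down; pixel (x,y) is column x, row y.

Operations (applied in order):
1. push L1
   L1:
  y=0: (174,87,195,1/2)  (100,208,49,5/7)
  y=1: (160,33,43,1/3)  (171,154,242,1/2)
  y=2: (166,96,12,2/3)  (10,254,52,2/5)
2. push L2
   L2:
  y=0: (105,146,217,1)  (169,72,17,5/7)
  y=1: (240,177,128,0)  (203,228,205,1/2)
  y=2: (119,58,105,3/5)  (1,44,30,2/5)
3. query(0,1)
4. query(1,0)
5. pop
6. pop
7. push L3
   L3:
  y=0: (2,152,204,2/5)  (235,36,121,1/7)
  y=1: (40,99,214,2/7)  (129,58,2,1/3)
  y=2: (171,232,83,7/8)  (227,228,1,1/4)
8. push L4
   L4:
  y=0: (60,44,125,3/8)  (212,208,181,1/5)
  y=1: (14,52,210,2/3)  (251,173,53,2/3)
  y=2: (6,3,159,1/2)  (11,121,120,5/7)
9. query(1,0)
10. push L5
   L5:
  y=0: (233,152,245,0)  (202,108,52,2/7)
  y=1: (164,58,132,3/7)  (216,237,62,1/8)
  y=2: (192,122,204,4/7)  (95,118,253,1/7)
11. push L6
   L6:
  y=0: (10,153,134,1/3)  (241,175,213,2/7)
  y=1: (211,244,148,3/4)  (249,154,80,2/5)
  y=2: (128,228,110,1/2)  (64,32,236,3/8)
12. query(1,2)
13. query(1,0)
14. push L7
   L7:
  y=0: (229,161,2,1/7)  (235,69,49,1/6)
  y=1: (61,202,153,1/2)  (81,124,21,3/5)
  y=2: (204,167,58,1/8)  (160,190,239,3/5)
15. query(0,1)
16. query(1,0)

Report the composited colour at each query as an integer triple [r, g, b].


(0,1) stack=L1,L2; from [0,0,0]:
after L1 α=1/3: [160/3, 11, 43/3]
after L2 α=0: [160/3, 11, 43/3]
= [53, 11, 14]

(1,0) stack=L1,L2; from [0,0,0]:
after L1 α=5/7: [500/7, 1040/7, 35]
after L2 α=5/7: [6915/49, 4600/49, 155/7]
= [141, 94, 22]

(1,0) stack=L3,L4; from [0,0,0]:
+L3 (α=1/7) → [235/7, 36/7, 121/7]
+L4 (α=1/5) → [2424/35, 320/7, 1751/35]
rounded: [69, 46, 50]

query (1,2) [L3,L4,L5,L6] — begin 0,0,0
after L3 α=1/4: [227/4, 57, 1/4]
after L4 α=5/7: [337/14, 719/7, 1201/14]
after L5 α=1/7: [1676/49, 5140/49, 5374/49]
after L6 α=3/8: [4447/98, 7601/98, 30781/196]
= [45, 78, 157]

query (1,0) [L3,L4,L5,L6] — begin 0,0,0
after L3 α=1/7: [235/7, 36/7, 121/7]
after L4 α=1/5: [2424/35, 320/7, 1751/35]
after L5 α=2/7: [5252/49, 3112/49, 2479/49]
after L6 α=2/7: [49878/343, 32710/343, 33269/343]
= [145, 95, 97]

(0,1) stack=L3,L4,L5,L6,L7; from [0,0,0]:
after L3 α=2/7: [80/7, 198/7, 428/7]
after L4 α=2/3: [92/7, 926/21, 3368/21]
after L5 α=3/7: [3812/49, 7358/147, 21788/147]
after L6 α=3/4: [34829/196, 57481/294, 21764/147]
after L7 α=1/2: [46785/392, 116869/588, 44255/294]
rounded: [119, 199, 151]

at x=1,y=0 over L3,L4,L5,L6,L7:
+L3 (α=1/7) → [235/7, 36/7, 121/7]
+L4 (α=1/5) → [2424/35, 320/7, 1751/35]
+L5 (α=2/7) → [5252/49, 3112/49, 2479/49]
+L6 (α=2/7) → [49878/343, 32710/343, 33269/343]
+L7 (α=1/6) → [329995/2058, 187217/2058, 91576/1029]
= [160, 91, 89]
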